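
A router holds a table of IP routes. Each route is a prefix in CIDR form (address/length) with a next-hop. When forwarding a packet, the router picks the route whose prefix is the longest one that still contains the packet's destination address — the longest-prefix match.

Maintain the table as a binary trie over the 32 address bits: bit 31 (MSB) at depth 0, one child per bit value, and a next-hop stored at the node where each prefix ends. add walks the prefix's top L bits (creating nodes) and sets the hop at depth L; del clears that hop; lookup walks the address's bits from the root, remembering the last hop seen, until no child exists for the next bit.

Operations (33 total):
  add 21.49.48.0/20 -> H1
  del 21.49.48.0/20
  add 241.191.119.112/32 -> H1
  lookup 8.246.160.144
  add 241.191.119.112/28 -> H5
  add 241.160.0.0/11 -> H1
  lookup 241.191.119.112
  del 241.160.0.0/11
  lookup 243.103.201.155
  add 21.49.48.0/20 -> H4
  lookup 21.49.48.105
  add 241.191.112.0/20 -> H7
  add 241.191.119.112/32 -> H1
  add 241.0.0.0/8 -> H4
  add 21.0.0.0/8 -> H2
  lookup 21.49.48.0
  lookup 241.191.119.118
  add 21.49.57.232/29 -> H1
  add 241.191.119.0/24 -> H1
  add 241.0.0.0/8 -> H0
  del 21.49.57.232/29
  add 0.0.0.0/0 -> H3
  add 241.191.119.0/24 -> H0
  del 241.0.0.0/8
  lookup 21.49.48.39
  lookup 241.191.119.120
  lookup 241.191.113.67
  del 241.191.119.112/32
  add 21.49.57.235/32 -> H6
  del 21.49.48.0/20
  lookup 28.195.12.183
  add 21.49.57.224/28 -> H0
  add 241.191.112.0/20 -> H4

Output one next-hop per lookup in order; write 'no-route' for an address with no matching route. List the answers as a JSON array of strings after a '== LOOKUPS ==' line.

Trace:
  + 21.49.48.0/20 (H1) depth=20
  - 21.49.48.0/20 clear@20
  + 241.191.119.112/32 (H1) depth=32
  Q 8.246.160.144: descend 000 ; hops seen [∅] ; pick no-route
  + 241.191.119.112/28 (H5) depth=28
  + 241.160.0.0/11 (H1) depth=11
  Q 241.191.119.112: descend 11110001101111110111011101110000 ; hops seen [H1,H5,H1] ; pick H1
  - 241.160.0.0/11 clear@11
  Q 243.103.201.155: descend 111100 ; hops seen [∅] ; pick no-route
  + 21.49.48.0/20 (H4) depth=20
  Q 21.49.48.105: descend 00010101001100010011 ; hops seen [H4] ; pick H4
  + 241.191.112.0/20 (H7) depth=20
  + 241.191.119.112/32 (H1) depth=32
  + 241.0.0.0/8 (H4) depth=8
  + 21.0.0.0/8 (H2) depth=8
  Q 21.49.48.0: descend 00010101001100010011 ; hops seen [H2,H4] ; pick H4
  Q 241.191.119.118: descend 11110001101111110111011101110 ; hops seen [H4,H7,H5] ; pick H5
  + 21.49.57.232/29 (H1) depth=29
  + 241.191.119.0/24 (H1) depth=24
  + 241.0.0.0/8 (H0) depth=8
  - 21.49.57.232/29 clear@29
  + 0.0.0.0/0 (H3) depth=0
  + 241.191.119.0/24 (H0) depth=24
  - 241.0.0.0/8 clear@8
  Q 21.49.48.39: descend 00010101001100010011 ; hops seen [H3,H2,H4] ; pick H4
  Q 241.191.119.120: descend 1111000110111111011101110111 ; hops seen [H3,H7,H0,H5] ; pick H5
  Q 241.191.113.67: descend 111100011011111101110 ; hops seen [H3,H7] ; pick H7
  - 241.191.119.112/32 clear@32
  + 21.49.57.235/32 (H6) depth=32
  - 21.49.48.0/20 clear@20
  Q 28.195.12.183: descend 0001 ; hops seen [H3] ; pick H3
  + 21.49.57.224/28 (H0) depth=28
  + 241.191.112.0/20 (H4) depth=20

== LOOKUPS ==
["no-route","H1","no-route","H4","H4","H5","H4","H5","H7","H3"]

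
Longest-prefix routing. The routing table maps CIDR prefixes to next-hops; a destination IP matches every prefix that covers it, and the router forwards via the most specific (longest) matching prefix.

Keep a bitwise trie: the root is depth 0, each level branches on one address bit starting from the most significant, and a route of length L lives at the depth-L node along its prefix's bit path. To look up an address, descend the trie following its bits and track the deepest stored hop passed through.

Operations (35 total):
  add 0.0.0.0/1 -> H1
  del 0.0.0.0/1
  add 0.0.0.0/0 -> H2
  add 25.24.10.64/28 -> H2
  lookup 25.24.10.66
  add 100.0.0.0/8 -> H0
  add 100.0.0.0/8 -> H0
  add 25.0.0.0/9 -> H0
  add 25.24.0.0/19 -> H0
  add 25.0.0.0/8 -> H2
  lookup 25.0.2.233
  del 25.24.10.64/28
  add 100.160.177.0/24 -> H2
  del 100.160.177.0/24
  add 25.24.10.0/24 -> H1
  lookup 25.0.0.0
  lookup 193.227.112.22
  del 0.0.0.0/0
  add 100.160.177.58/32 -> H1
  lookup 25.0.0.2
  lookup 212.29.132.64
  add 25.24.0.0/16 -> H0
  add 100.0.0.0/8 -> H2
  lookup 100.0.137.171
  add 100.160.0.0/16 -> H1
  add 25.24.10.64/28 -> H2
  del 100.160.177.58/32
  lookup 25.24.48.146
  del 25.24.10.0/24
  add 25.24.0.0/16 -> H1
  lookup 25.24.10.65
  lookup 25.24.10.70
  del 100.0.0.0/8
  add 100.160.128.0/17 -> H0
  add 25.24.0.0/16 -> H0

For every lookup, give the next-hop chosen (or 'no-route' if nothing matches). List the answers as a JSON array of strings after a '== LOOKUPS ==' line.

Apply in order:
  add 0.0.0.0/1 -> H1 at depth 1
  del 0.0.0.0/1 (clear depth 1)
  add 0.0.0.0/0 -> H2 at depth 0
  add 25.24.10.64/28 -> H2 at depth 28
  lookup 25.24.10.66: bits 0001100100011000000010100100 walk d0:H2→d1:-→d2:-→d3:-→d4:-→d5:-→d6:-→d7:-→d8:-→d9:-→d10:-→d11:-→d12:-→d13:-→d14:-→d15:-→d16:-→d17:-→d18:-→d19:-→d20:-→d21:-→d22:-→d23:-→d24:-→d25:-→d26:-→d27:-→d28:H2 -> H2
  add 100.0.0.0/8 -> H0 at depth 8
  add 100.0.0.0/8 -> H0 at depth 8
  add 25.0.0.0/9 -> H0 at depth 9
  add 25.24.0.0/19 -> H0 at depth 19
  add 25.0.0.0/8 -> H2 at depth 8
  lookup 25.0.2.233: bits 00011001000 walk d0:H2→d1:-→d2:-→d3:-→d4:-→d5:-→d6:-→d7:-→d8:H2→d9:H0→d10:-→d11:- -> H0
  del 25.24.10.64/28 (clear depth 28)
  add 100.160.177.0/24 -> H2 at depth 24
  del 100.160.177.0/24 (clear depth 24)
  add 25.24.10.0/24 -> H1 at depth 24
  lookup 25.0.0.0: bits 00011001000 walk d0:H2→d1:-→d2:-→d3:-→d4:-→d5:-→d6:-→d7:-→d8:H2→d9:H0→d10:-→d11:- -> H0
  lookup 193.227.112.22: bits ε walk d0:H2 -> H2
  del 0.0.0.0/0 (clear depth 0)
  add 100.160.177.58/32 -> H1 at depth 32
  lookup 25.0.0.2: bits 00011001000 walk d0:-→d1:-→d2:-→d3:-→d4:-→d5:-→d6:-→d7:-→d8:H2→d9:H0→d10:-→d11:- -> H0
  lookup 212.29.132.64: bits ε walk d0:- -> no-route
  add 25.24.0.0/16 -> H0 at depth 16
  add 100.0.0.0/8 -> H2 at depth 8
  lookup 100.0.137.171: bits 01100100 walk d0:-→d1:-→d2:-→d3:-→d4:-→d5:-→d6:-→d7:-→d8:H2 -> H2
  add 100.160.0.0/16 -> H1 at depth 16
  add 25.24.10.64/28 -> H2 at depth 28
  del 100.160.177.58/32 (clear depth 32)
  lookup 25.24.48.146: bits 000110010001100000 walk d0:-→d1:-→d2:-→d3:-→d4:-→d5:-→d6:-→d7:-→d8:H2→d9:H0→d10:-→d11:-→d12:-→d13:-→d14:-→d15:-→d16:H0→d17:-→d18:- -> H0
  del 25.24.10.0/24 (clear depth 24)
  add 25.24.0.0/16 -> H1 at depth 16
  lookup 25.24.10.65: bits 0001100100011000000010100100 walk d0:-→d1:-→d2:-→d3:-→d4:-→d5:-→d6:-→d7:-→d8:H2→d9:H0→d10:-→d11:-→d12:-→d13:-→d14:-→d15:-→d16:H1→d17:-→d18:-→d19:H0→d20:-→d21:-→d22:-→d23:-→d24:-→d25:-→d26:-→d27:-→d28:H2 -> H2
  lookup 25.24.10.70: bits 0001100100011000000010100100 walk d0:-→d1:-→d2:-→d3:-→d4:-→d5:-→d6:-→d7:-→d8:H2→d9:H0→d10:-→d11:-→d12:-→d13:-→d14:-→d15:-→d16:H1→d17:-→d18:-→d19:H0→d20:-→d21:-→d22:-→d23:-→d24:-→d25:-→d26:-→d27:-→d28:H2 -> H2
  del 100.0.0.0/8 (clear depth 8)
  add 100.160.128.0/17 -> H0 at depth 17
  add 25.24.0.0/16 -> H0 at depth 16

== LOOKUPS ==
["H2","H0","H0","H2","H0","no-route","H2","H0","H2","H2"]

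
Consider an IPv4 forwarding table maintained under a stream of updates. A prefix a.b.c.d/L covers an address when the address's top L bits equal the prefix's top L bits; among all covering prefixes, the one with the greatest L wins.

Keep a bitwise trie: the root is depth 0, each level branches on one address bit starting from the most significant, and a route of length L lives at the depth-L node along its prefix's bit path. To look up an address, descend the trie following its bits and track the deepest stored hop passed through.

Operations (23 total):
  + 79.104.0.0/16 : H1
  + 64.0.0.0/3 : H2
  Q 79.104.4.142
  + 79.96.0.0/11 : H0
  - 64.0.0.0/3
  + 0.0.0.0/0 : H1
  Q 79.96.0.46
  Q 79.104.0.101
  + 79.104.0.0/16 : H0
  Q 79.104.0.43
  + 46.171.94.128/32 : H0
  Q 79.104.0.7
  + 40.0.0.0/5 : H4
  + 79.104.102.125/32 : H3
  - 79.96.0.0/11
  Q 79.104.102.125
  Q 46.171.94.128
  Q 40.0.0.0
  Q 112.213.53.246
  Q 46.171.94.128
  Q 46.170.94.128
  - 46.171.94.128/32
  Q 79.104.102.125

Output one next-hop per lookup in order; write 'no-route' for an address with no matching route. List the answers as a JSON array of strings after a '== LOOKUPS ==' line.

Apply in order:
  + 79.104.0.0/16 (H1) depth=16
  + 64.0.0.0/3 (H2) depth=3
  Q 79.104.4.142: descend 0100111101101000 ; hops seen [H2,H1] ; pick H1
  + 79.96.0.0/11 (H0) depth=11
  - 64.0.0.0/3 clear@3
  + 0.0.0.0/0 (H1) depth=0
  Q 79.96.0.46: descend 010011110110 ; hops seen [H1,H0] ; pick H0
  Q 79.104.0.101: descend 0100111101101000 ; hops seen [H1,H0,H1] ; pick H1
  + 79.104.0.0/16 (H0) depth=16
  Q 79.104.0.43: descend 0100111101101000 ; hops seen [H1,H0,H0] ; pick H0
  + 46.171.94.128/32 (H0) depth=32
  Q 79.104.0.7: descend 0100111101101000 ; hops seen [H1,H0,H0] ; pick H0
  + 40.0.0.0/5 (H4) depth=5
  + 79.104.102.125/32 (H3) depth=32
  - 79.96.0.0/11 clear@11
  Q 79.104.102.125: descend 01001111011010000110011001111101 ; hops seen [H1,H0,H3] ; pick H3
  Q 46.171.94.128: descend 00101110101010110101111010000000 ; hops seen [H1,H4,H0] ; pick H0
  Q 40.0.0.0: descend 00101 ; hops seen [H1,H4] ; pick H4
  Q 112.213.53.246: descend 01 ; hops seen [H1] ; pick H1
  Q 46.171.94.128: descend 00101110101010110101111010000000 ; hops seen [H1,H4,H0] ; pick H0
  Q 46.170.94.128: descend 001011101010101 ; hops seen [H1,H4] ; pick H4
  - 46.171.94.128/32 clear@32
  Q 79.104.102.125: descend 01001111011010000110011001111101 ; hops seen [H1,H0,H3] ; pick H3

== LOOKUPS ==
["H1","H0","H1","H0","H0","H3","H0","H4","H1","H0","H4","H3"]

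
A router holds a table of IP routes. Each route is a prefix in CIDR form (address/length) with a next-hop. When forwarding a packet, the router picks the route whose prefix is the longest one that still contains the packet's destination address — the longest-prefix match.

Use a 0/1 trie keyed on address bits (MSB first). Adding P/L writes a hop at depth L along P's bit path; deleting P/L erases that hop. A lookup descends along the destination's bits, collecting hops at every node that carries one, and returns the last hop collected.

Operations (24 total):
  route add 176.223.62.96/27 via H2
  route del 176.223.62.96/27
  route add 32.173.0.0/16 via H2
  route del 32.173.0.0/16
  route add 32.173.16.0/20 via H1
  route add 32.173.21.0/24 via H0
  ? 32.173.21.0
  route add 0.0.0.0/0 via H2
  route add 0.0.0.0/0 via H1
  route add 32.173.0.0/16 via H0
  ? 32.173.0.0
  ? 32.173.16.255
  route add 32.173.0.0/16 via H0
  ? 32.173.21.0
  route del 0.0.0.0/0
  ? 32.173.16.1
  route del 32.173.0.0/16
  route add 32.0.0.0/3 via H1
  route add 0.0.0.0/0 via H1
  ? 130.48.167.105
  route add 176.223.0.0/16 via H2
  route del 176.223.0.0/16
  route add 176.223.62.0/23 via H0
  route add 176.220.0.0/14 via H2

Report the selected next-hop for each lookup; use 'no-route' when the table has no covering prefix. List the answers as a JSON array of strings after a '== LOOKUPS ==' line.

Process each operation:
  add 176.223.62.96/27 -> H2 at depth 27
  - 176.223.62.96/27 clear@27
  add 32.173.0.0/16 -> H2 at depth 16
  - 32.173.0.0/16 clear@16
  add 32.173.16.0/20 -> H1 at depth 20
  add 32.173.21.0/24 -> H0 at depth 24
  Q 32.173.21.0: descend 001000001010110100010101 ; hops seen [H1,H0] ; pick H0
  add 0.0.0.0/0 -> H2 at depth 0
  add 0.0.0.0/0 -> H1 at depth 0
  add 32.173.0.0/16 -> H0 at depth 16
  Q 32.173.0.0: descend 0010000010101101000 ; hops seen [H1,H0] ; pick H0
  Q 32.173.16.255: descend 001000001010110100010 ; hops seen [H1,H0,H1] ; pick H1
  add 32.173.0.0/16 -> H0 at depth 16
  Q 32.173.21.0: descend 001000001010110100010101 ; hops seen [H1,H0,H1,H0] ; pick H0
  - 0.0.0.0/0 clear@0
  Q 32.173.16.1: descend 001000001010110100010 ; hops seen [H0,H1] ; pick H1
  - 32.173.0.0/16 clear@16
  add 32.0.0.0/3 -> H1 at depth 3
  add 0.0.0.0/0 -> H1 at depth 0
  Q 130.48.167.105: descend 10 ; hops seen [H1] ; pick H1
  add 176.223.0.0/16 -> H2 at depth 16
  - 176.223.0.0/16 clear@16
  add 176.223.62.0/23 -> H0 at depth 23
  add 176.220.0.0/14 -> H2 at depth 14

== LOOKUPS ==
["H0","H0","H1","H0","H1","H1"]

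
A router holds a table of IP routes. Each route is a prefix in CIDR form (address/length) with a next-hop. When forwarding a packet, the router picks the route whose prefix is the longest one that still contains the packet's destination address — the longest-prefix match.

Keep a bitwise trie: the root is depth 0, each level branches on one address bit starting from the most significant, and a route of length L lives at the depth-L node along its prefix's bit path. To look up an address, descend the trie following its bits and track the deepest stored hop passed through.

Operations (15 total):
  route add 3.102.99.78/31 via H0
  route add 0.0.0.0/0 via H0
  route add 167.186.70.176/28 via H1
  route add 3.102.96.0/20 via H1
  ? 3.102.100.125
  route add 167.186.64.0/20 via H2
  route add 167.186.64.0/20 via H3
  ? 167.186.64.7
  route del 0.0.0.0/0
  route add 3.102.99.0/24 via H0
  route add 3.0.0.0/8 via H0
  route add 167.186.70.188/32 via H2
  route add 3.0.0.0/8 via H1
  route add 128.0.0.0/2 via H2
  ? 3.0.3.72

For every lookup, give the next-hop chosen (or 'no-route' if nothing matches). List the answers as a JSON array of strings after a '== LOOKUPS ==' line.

Apply in order:
  add 3.102.99.78/31 -> H0 at depth 31
  add 0.0.0.0/0 -> H0 at depth 0
  add 167.186.70.176/28 -> H1 at depth 28
  add 3.102.96.0/20 -> H1 at depth 20
  lookup 3.102.100.125: bits 000000110110011001100 walk d0:H0→d1:-→d2:-→d3:-→d4:-→d5:-→d6:-→d7:-→d8:-→d9:-→d10:-→d11:-→d12:-→d13:-→d14:-→d15:-→d16:-→d17:-→d18:-→d19:-→d20:H1→d21:- -> H1
  add 167.186.64.0/20 -> H2 at depth 20
  add 167.186.64.0/20 -> H3 at depth 20
  lookup 167.186.64.7: bits 101001111011101001000 walk d0:H0→d1:-→d2:-→d3:-→d4:-→d5:-→d6:-→d7:-→d8:-→d9:-→d10:-→d11:-→d12:-→d13:-→d14:-→d15:-→d16:-→d17:-→d18:-→d19:-→d20:H3→d21:- -> H3
  - 0.0.0.0/0 clear@0
  add 3.102.99.0/24 -> H0 at depth 24
  add 3.0.0.0/8 -> H0 at depth 8
  add 167.186.70.188/32 -> H2 at depth 32
  add 3.0.0.0/8 -> H1 at depth 8
  add 128.0.0.0/2 -> H2 at depth 2
  lookup 3.0.3.72: bits 000000110 walk d0:-→d1:-→d2:-→d3:-→d4:-→d5:-→d6:-→d7:-→d8:H1→d9:- -> H1

== LOOKUPS ==
["H1","H3","H1"]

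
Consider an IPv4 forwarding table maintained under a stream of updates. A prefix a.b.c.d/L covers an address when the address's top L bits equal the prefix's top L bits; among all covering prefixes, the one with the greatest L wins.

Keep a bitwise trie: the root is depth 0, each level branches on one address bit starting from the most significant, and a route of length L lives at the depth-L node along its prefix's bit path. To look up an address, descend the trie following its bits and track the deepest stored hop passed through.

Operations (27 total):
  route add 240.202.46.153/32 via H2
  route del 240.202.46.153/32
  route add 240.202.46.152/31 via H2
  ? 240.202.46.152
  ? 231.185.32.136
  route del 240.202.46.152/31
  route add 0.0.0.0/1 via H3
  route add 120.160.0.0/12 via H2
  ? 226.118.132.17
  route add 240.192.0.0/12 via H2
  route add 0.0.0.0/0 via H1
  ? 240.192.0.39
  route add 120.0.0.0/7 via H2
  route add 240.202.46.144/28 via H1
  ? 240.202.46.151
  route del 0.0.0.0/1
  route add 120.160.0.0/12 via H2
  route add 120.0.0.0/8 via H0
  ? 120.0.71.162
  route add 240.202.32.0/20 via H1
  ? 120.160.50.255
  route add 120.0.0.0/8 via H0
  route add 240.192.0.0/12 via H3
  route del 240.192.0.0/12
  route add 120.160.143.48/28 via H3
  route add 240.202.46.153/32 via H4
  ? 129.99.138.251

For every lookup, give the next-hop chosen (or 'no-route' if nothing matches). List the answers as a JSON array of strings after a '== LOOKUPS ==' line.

Trace:
  add 240.202.46.153/32 -> H2 at depth 32
  - 240.202.46.153/32 clear@32
  add 240.202.46.152/31 -> H2 at depth 31
  ? 240.202.46.152  path d0:-→d1:-→d2:-→d3:-→d4:-→d5:-→d6:-→d7:-→d8:-→d9:-→d10:-→d11:-→d12:-→d13:-→d14:-→d15:-→d16:-→d17:-→d18:-→d19:-→d20:-→d21:-→d22:-→d23:-→d24:-→d25:-→d26:-→d27:-→d28:-→d29:-→d30:-→d31:H2  best=H2
  ? 231.185.32.136  path d0:-→d1:-→d2:-→d3:-  best=no-route
  - 240.202.46.152/31 clear@31
  add 0.0.0.0/1 -> H3 at depth 1
  add 120.160.0.0/12 -> H2 at depth 12
  ? 226.118.132.17  path d0:-→d1:-→d2:-→d3:-  best=no-route
  add 240.192.0.0/12 -> H2 at depth 12
  add 0.0.0.0/0 -> H1 at depth 0
  ? 240.192.0.39  path d0:H1→d1:-→d2:-→d3:-→d4:-→d5:-→d6:-→d7:-→d8:-→d9:-→d10:-→d11:-→d12:H2  best=H2
  add 120.0.0.0/7 -> H2 at depth 7
  add 240.202.46.144/28 -> H1 at depth 28
  ? 240.202.46.151  path d0:H1→d1:-→d2:-→d3:-→d4:-→d5:-→d6:-→d7:-→d8:-→d9:-→d10:-→d11:-→d12:H2→d13:-→d14:-→d15:-→d16:-→d17:-→d18:-→d19:-→d20:-→d21:-→d22:-→d23:-→d24:-→d25:-→d26:-→d27:-→d28:H1  best=H1
  - 0.0.0.0/1 clear@1
  add 120.160.0.0/12 -> H2 at depth 12
  add 120.0.0.0/8 -> H0 at depth 8
  ? 120.0.71.162  path d0:H1→d1:-→d2:-→d3:-→d4:-→d5:-→d6:-→d7:H2→d8:H0  best=H0
  add 240.202.32.0/20 -> H1 at depth 20
  ? 120.160.50.255  path d0:H1→d1:-→d2:-→d3:-→d4:-→d5:-→d6:-→d7:H2→d8:H0→d9:-→d10:-→d11:-→d12:H2  best=H2
  add 120.0.0.0/8 -> H0 at depth 8
  add 240.192.0.0/12 -> H3 at depth 12
  - 240.192.0.0/12 clear@12
  add 120.160.143.48/28 -> H3 at depth 28
  add 240.202.46.153/32 -> H4 at depth 32
  ? 129.99.138.251  path d0:H1→d1:-  best=H1

== LOOKUPS ==
["H2","no-route","no-route","H2","H1","H0","H2","H1"]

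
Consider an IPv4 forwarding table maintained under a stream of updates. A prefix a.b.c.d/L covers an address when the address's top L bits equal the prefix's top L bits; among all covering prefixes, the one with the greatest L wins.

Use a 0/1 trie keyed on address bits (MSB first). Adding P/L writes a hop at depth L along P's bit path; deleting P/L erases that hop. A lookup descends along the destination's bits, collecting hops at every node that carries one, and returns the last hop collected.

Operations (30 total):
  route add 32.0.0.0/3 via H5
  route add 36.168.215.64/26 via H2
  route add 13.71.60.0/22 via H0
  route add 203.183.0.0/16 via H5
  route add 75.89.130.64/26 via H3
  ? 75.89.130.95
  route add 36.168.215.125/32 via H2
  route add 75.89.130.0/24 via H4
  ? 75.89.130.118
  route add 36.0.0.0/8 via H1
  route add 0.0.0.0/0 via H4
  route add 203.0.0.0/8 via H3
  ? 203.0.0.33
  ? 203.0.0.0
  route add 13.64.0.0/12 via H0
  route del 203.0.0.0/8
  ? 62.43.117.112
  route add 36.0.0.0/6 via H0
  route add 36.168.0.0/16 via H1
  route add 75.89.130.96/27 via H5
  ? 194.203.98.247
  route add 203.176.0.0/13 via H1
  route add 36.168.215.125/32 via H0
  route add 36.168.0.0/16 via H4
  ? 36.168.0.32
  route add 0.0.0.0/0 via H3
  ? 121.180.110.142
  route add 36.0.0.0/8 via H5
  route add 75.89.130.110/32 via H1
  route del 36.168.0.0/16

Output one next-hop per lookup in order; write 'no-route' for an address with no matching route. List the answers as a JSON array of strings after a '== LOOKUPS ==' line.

Trace:
  + 32.0.0.0/3 (H5) depth=3
  + 36.168.215.64/26 (H2) depth=26
  + 13.71.60.0/22 (H0) depth=22
  + 203.183.0.0/16 (H5) depth=16
  + 75.89.130.64/26 (H3) depth=26
  lookup 75.89.130.95: bits 01001011010110011000001001 walk d0:-→d1:-→d2:-→d3:-→d4:-→d5:-→d6:-→d7:-→d8:-→d9:-→d10:-→d11:-→d12:-→d13:-→d14:-→d15:-→d16:-→d17:-→d18:-→d19:-→d20:-→d21:-→d22:-→d23:-→d24:-→d25:-→d26:H3 -> H3
  + 36.168.215.125/32 (H2) depth=32
  + 75.89.130.0/24 (H4) depth=24
  lookup 75.89.130.118: bits 01001011010110011000001001 walk d0:-→d1:-→d2:-→d3:-→d4:-→d5:-→d6:-→d7:-→d8:-→d9:-→d10:-→d11:-→d12:-→d13:-→d14:-→d15:-→d16:-→d17:-→d18:-→d19:-→d20:-→d21:-→d22:-→d23:-→d24:H4→d25:-→d26:H3 -> H3
  + 36.0.0.0/8 (H1) depth=8
  + 0.0.0.0/0 (H4) depth=0
  + 203.0.0.0/8 (H3) depth=8
  lookup 203.0.0.33: bits 11001011 walk d0:H4→d1:-→d2:-→d3:-→d4:-→d5:-→d6:-→d7:-→d8:H3 -> H3
  lookup 203.0.0.0: bits 11001011 walk d0:H4→d1:-→d2:-→d3:-→d4:-→d5:-→d6:-→d7:-→d8:H3 -> H3
  + 13.64.0.0/12 (H0) depth=12
  del 203.0.0.0/8 (clear depth 8)
  lookup 62.43.117.112: bits 001 walk d0:H4→d1:-→d2:-→d3:H5 -> H5
  + 36.0.0.0/6 (H0) depth=6
  + 36.168.0.0/16 (H1) depth=16
  + 75.89.130.96/27 (H5) depth=27
  lookup 194.203.98.247: bits 1100 walk d0:H4→d1:-→d2:-→d3:-→d4:- -> H4
  + 203.176.0.0/13 (H1) depth=13
  + 36.168.215.125/32 (H0) depth=32
  + 36.168.0.0/16 (H4) depth=16
  lookup 36.168.0.32: bits 0010010010101000 walk d0:H4→d1:-→d2:-→d3:H5→d4:-→d5:-→d6:H0→d7:-→d8:H1→d9:-→d10:-→d11:-→d12:-→d13:-→d14:-→d15:-→d16:H4 -> H4
  + 0.0.0.0/0 (H3) depth=0
  lookup 121.180.110.142: bits 01 walk d0:H3→d1:-→d2:- -> H3
  + 36.0.0.0/8 (H5) depth=8
  + 75.89.130.110/32 (H1) depth=32
  del 36.168.0.0/16 (clear depth 16)

== LOOKUPS ==
["H3","H3","H3","H3","H5","H4","H4","H3"]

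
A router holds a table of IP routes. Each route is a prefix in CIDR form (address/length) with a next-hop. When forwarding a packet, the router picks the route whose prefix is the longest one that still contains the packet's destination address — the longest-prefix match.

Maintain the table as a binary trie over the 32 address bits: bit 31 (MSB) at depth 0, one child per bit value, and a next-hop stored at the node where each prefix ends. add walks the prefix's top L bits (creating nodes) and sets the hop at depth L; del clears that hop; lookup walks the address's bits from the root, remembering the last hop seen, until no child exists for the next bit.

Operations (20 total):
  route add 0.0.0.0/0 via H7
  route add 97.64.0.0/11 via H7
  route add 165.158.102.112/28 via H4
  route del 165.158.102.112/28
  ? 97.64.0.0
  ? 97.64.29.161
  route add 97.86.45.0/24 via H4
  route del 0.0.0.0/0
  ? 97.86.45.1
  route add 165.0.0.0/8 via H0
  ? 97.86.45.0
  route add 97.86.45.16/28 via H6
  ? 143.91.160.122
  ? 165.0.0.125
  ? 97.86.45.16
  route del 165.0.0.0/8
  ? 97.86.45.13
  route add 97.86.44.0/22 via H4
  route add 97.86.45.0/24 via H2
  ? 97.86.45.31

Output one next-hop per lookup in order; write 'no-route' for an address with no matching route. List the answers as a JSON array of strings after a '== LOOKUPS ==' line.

Apply in order:
  add 0.0.0.0/0 -> H7 at depth 0
  add 97.64.0.0/11 -> H7 at depth 11
  add 165.158.102.112/28 -> H4 at depth 28
  - 165.158.102.112/28 clear@28
  lookup 97.64.0.0: bits 01100001010 walk d0:H7→d1:-→d2:-→d3:-→d4:-→d5:-→d6:-→d7:-→d8:-→d9:-→d10:-→d11:H7 -> H7
  lookup 97.64.29.161: bits 01100001010 walk d0:H7→d1:-→d2:-→d3:-→d4:-→d5:-→d6:-→d7:-→d8:-→d9:-→d10:-→d11:H7 -> H7
  add 97.86.45.0/24 -> H4 at depth 24
  - 0.0.0.0/0 clear@0
  lookup 97.86.45.1: bits 011000010101011000101101 walk d0:-→d1:-→d2:-→d3:-→d4:-→d5:-→d6:-→d7:-→d8:-→d9:-→d10:-→d11:H7→d12:-→d13:-→d14:-→d15:-→d16:-→d17:-→d18:-→d19:-→d20:-→d21:-→d22:-→d23:-→d24:H4 -> H4
  add 165.0.0.0/8 -> H0 at depth 8
  lookup 97.86.45.0: bits 011000010101011000101101 walk d0:-→d1:-→d2:-→d3:-→d4:-→d5:-→d6:-→d7:-→d8:-→d9:-→d10:-→d11:H7→d12:-→d13:-→d14:-→d15:-→d16:-→d17:-→d18:-→d19:-→d20:-→d21:-→d22:-→d23:-→d24:H4 -> H4
  add 97.86.45.16/28 -> H6 at depth 28
  lookup 143.91.160.122: bits 10 walk d0:-→d1:-→d2:- -> no-route
  lookup 165.0.0.125: bits 10100101 walk d0:-→d1:-→d2:-→d3:-→d4:-→d5:-→d6:-→d7:-→d8:H0 -> H0
  lookup 97.86.45.16: bits 0110000101010110001011010001 walk d0:-→d1:-→d2:-→d3:-→d4:-→d5:-→d6:-→d7:-→d8:-→d9:-→d10:-→d11:H7→d12:-→d13:-→d14:-→d15:-→d16:-→d17:-→d18:-→d19:-→d20:-→d21:-→d22:-→d23:-→d24:H4→d25:-→d26:-→d27:-→d28:H6 -> H6
  - 165.0.0.0/8 clear@8
  lookup 97.86.45.13: bits 011000010101011000101101000 walk d0:-→d1:-→d2:-→d3:-→d4:-→d5:-→d6:-→d7:-→d8:-→d9:-→d10:-→d11:H7→d12:-→d13:-→d14:-→d15:-→d16:-→d17:-→d18:-→d19:-→d20:-→d21:-→d22:-→d23:-→d24:H4→d25:-→d26:-→d27:- -> H4
  add 97.86.44.0/22 -> H4 at depth 22
  add 97.86.45.0/24 -> H2 at depth 24
  lookup 97.86.45.31: bits 0110000101010110001011010001 walk d0:-→d1:-→d2:-→d3:-→d4:-→d5:-→d6:-→d7:-→d8:-→d9:-→d10:-→d11:H7→d12:-→d13:-→d14:-→d15:-→d16:-→d17:-→d18:-→d19:-→d20:-→d21:-→d22:H4→d23:-→d24:H2→d25:-→d26:-→d27:-→d28:H6 -> H6

== LOOKUPS ==
["H7","H7","H4","H4","no-route","H0","H6","H4","H6"]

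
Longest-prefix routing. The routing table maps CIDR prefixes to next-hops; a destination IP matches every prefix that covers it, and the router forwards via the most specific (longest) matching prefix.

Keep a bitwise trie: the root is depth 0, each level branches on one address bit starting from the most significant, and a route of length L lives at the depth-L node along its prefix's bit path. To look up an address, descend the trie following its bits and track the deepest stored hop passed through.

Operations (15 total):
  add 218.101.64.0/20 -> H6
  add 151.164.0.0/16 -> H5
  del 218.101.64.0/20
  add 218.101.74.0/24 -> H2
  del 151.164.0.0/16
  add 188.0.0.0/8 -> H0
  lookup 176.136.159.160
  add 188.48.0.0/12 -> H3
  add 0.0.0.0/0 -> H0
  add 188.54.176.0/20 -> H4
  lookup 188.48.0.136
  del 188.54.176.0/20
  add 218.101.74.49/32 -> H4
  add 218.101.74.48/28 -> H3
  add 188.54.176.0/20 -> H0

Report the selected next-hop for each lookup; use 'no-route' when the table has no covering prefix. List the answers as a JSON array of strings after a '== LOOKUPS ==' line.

Apply in order:
  add 218.101.64.0/20 -> H6 at depth 20
  add 151.164.0.0/16 -> H5 at depth 16
  - 218.101.64.0/20 clear@20
  add 218.101.74.0/24 -> H2 at depth 24
  - 151.164.0.0/16 clear@16
  add 188.0.0.0/8 -> H0 at depth 8
  ? 176.136.159.160  path d0:-→d1:-→d2:-→d3:-→d4:-  best=no-route
  add 188.48.0.0/12 -> H3 at depth 12
  add 0.0.0.0/0 -> H0 at depth 0
  add 188.54.176.0/20 -> H4 at depth 20
  ? 188.48.0.136  path d0:H0→d1:-→d2:-→d3:-→d4:-→d5:-→d6:-→d7:-→d8:H0→d9:-→d10:-→d11:-→d12:H3→d13:-  best=H3
  - 188.54.176.0/20 clear@20
  add 218.101.74.49/32 -> H4 at depth 32
  add 218.101.74.48/28 -> H3 at depth 28
  add 188.54.176.0/20 -> H0 at depth 20

== LOOKUPS ==
["no-route","H3"]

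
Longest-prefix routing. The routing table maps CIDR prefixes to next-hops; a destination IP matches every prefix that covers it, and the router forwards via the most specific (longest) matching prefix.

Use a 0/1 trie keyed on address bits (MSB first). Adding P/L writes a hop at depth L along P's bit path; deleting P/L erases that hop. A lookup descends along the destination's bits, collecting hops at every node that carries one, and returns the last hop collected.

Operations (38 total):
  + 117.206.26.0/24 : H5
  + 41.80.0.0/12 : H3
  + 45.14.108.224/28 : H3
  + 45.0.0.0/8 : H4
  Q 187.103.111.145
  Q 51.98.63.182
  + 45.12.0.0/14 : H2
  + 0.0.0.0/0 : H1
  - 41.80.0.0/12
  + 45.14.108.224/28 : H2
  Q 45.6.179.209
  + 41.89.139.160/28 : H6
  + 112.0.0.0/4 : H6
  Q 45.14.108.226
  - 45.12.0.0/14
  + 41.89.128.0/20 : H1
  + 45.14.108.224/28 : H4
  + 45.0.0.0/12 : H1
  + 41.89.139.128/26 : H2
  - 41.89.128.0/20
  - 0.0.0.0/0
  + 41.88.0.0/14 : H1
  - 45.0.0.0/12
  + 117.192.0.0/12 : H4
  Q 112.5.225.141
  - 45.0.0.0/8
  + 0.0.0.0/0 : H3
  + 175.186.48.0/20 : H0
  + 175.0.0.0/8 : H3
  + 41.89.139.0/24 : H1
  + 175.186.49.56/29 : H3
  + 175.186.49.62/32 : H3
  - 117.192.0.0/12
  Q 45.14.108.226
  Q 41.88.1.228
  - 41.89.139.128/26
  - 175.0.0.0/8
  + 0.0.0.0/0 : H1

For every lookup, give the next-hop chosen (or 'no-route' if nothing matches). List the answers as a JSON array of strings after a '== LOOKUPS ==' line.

Trace:
  + 117.206.26.0/24 (H5) depth=24
  + 41.80.0.0/12 (H3) depth=12
  + 45.14.108.224/28 (H3) depth=28
  + 45.0.0.0/8 (H4) depth=8
  ? 187.103.111.145  path d0:-  best=no-route
  ? 51.98.63.182  path d0:-→d1:-→d2:-→d3:-  best=no-route
  + 45.12.0.0/14 (H2) depth=14
  + 0.0.0.0/0 (H1) depth=0
  del 41.80.0.0/12 (clear depth 12)
  + 45.14.108.224/28 (H2) depth=28
  ? 45.6.179.209  path d0:H1→d1:-→d2:-→d3:-→d4:-→d5:-→d6:-→d7:-→d8:H4→d9:-→d10:-→d11:-→d12:-  best=H4
  + 41.89.139.160/28 (H6) depth=28
  + 112.0.0.0/4 (H6) depth=4
  ? 45.14.108.226  path d0:H1→d1:-→d2:-→d3:-→d4:-→d5:-→d6:-→d7:-→d8:H4→d9:-→d10:-→d11:-→d12:-→d13:-→d14:H2→d15:-→d16:-→d17:-→d18:-→d19:-→d20:-→d21:-→d22:-→d23:-→d24:-→d25:-→d26:-→d27:-→d28:H2  best=H2
  del 45.12.0.0/14 (clear depth 14)
  + 41.89.128.0/20 (H1) depth=20
  + 45.14.108.224/28 (H4) depth=28
  + 45.0.0.0/12 (H1) depth=12
  + 41.89.139.128/26 (H2) depth=26
  del 41.89.128.0/20 (clear depth 20)
  del 0.0.0.0/0 (clear depth 0)
  + 41.88.0.0/14 (H1) depth=14
  del 45.0.0.0/12 (clear depth 12)
  + 117.192.0.0/12 (H4) depth=12
  ? 112.5.225.141  path d0:-→d1:-→d2:-→d3:-→d4:H6→d5:-  best=H6
  del 45.0.0.0/8 (clear depth 8)
  + 0.0.0.0/0 (H3) depth=0
  + 175.186.48.0/20 (H0) depth=20
  + 175.0.0.0/8 (H3) depth=8
  + 41.89.139.0/24 (H1) depth=24
  + 175.186.49.56/29 (H3) depth=29
  + 175.186.49.62/32 (H3) depth=32
  del 117.192.0.0/12 (clear depth 12)
  ? 45.14.108.226  path d0:H3→d1:-→d2:-→d3:-→d4:-→d5:-→d6:-→d7:-→d8:-→d9:-→d10:-→d11:-→d12:-→d13:-→d14:-→d15:-→d16:-→d17:-→d18:-→d19:-→d20:-→d21:-→d22:-→d23:-→d24:-→d25:-→d26:-→d27:-→d28:H4  best=H4
  ? 41.88.1.228  path d0:H3→d1:-→d2:-→d3:-→d4:-→d5:-→d6:-→d7:-→d8:-→d9:-→d10:-→d11:-→d12:-→d13:-→d14:H1→d15:-  best=H1
  del 41.89.139.128/26 (clear depth 26)
  del 175.0.0.0/8 (clear depth 8)
  + 0.0.0.0/0 (H1) depth=0

== LOOKUPS ==
["no-route","no-route","H4","H2","H6","H4","H1"]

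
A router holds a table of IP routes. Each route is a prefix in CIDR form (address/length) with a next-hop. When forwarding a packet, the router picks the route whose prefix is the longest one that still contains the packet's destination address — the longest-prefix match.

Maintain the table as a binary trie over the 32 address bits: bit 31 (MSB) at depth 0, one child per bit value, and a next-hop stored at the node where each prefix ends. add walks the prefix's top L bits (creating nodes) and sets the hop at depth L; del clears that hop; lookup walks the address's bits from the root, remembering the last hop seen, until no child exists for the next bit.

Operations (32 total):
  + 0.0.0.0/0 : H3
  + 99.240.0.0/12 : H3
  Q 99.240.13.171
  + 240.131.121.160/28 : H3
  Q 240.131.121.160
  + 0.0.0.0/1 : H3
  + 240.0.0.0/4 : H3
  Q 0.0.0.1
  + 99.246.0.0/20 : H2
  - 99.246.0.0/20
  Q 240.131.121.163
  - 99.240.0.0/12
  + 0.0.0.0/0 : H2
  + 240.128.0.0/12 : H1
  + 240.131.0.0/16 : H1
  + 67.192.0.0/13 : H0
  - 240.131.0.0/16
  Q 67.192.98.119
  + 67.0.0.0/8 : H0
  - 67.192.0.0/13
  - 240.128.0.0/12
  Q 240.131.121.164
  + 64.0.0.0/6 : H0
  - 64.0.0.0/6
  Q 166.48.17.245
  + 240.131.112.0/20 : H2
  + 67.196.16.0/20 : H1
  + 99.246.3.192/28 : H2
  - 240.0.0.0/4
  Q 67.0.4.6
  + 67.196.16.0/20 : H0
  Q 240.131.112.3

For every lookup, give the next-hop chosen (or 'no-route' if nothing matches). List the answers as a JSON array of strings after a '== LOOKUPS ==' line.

Apply in order:
  add 0.0.0.0/0 -> H3 at depth 0
  add 99.240.0.0/12 -> H3 at depth 12
  lookup 99.240.13.171: bits 011000111111 walk d0:H3→d1:-→d2:-→d3:-→d4:-→d5:-→d6:-→d7:-→d8:-→d9:-→d10:-→d11:-→d12:H3 -> H3
  add 240.131.121.160/28 -> H3 at depth 28
  lookup 240.131.121.160: bits 1111000010000011011110011010 walk d0:H3→d1:-→d2:-→d3:-→d4:-→d5:-→d6:-→d7:-→d8:-→d9:-→d10:-→d11:-→d12:-→d13:-→d14:-→d15:-→d16:-→d17:-→d18:-→d19:-→d20:-→d21:-→d22:-→d23:-→d24:-→d25:-→d26:-→d27:-→d28:H3 -> H3
  add 0.0.0.0/1 -> H3 at depth 1
  add 240.0.0.0/4 -> H3 at depth 4
  lookup 0.0.0.1: bits 0 walk d0:H3→d1:H3 -> H3
  add 99.246.0.0/20 -> H2 at depth 20
  - 99.246.0.0/20 clear@20
  lookup 240.131.121.163: bits 1111000010000011011110011010 walk d0:H3→d1:-→d2:-→d3:-→d4:H3→d5:-→d6:-→d7:-→d8:-→d9:-→d10:-→d11:-→d12:-→d13:-→d14:-→d15:-→d16:-→d17:-→d18:-→d19:-→d20:-→d21:-→d22:-→d23:-→d24:-→d25:-→d26:-→d27:-→d28:H3 -> H3
  - 99.240.0.0/12 clear@12
  add 0.0.0.0/0 -> H2 at depth 0
  add 240.128.0.0/12 -> H1 at depth 12
  add 240.131.0.0/16 -> H1 at depth 16
  add 67.192.0.0/13 -> H0 at depth 13
  - 240.131.0.0/16 clear@16
  lookup 67.192.98.119: bits 0100001111000 walk d0:H2→d1:H3→d2:-→d3:-→d4:-→d5:-→d6:-→d7:-→d8:-→d9:-→d10:-→d11:-→d12:-→d13:H0 -> H0
  add 67.0.0.0/8 -> H0 at depth 8
  - 67.192.0.0/13 clear@13
  - 240.128.0.0/12 clear@12
  lookup 240.131.121.164: bits 1111000010000011011110011010 walk d0:H2→d1:-→d2:-→d3:-→d4:H3→d5:-→d6:-→d7:-→d8:-→d9:-→d10:-→d11:-→d12:-→d13:-→d14:-→d15:-→d16:-→d17:-→d18:-→d19:-→d20:-→d21:-→d22:-→d23:-→d24:-→d25:-→d26:-→d27:-→d28:H3 -> H3
  add 64.0.0.0/6 -> H0 at depth 6
  - 64.0.0.0/6 clear@6
  lookup 166.48.17.245: bits 1 walk d0:H2→d1:- -> H2
  add 240.131.112.0/20 -> H2 at depth 20
  add 67.196.16.0/20 -> H1 at depth 20
  add 99.246.3.192/28 -> H2 at depth 28
  - 240.0.0.0/4 clear@4
  lookup 67.0.4.6: bits 01000011 walk d0:H2→d1:H3→d2:-→d3:-→d4:-→d5:-→d6:-→d7:-→d8:H0 -> H0
  add 67.196.16.0/20 -> H0 at depth 20
  lookup 240.131.112.3: bits 11110000100000110111 walk d0:H2→d1:-→d2:-→d3:-→d4:-→d5:-→d6:-→d7:-→d8:-→d9:-→d10:-→d11:-→d12:-→d13:-→d14:-→d15:-→d16:-→d17:-→d18:-→d19:-→d20:H2 -> H2

== LOOKUPS ==
["H3","H3","H3","H3","H0","H3","H2","H0","H2"]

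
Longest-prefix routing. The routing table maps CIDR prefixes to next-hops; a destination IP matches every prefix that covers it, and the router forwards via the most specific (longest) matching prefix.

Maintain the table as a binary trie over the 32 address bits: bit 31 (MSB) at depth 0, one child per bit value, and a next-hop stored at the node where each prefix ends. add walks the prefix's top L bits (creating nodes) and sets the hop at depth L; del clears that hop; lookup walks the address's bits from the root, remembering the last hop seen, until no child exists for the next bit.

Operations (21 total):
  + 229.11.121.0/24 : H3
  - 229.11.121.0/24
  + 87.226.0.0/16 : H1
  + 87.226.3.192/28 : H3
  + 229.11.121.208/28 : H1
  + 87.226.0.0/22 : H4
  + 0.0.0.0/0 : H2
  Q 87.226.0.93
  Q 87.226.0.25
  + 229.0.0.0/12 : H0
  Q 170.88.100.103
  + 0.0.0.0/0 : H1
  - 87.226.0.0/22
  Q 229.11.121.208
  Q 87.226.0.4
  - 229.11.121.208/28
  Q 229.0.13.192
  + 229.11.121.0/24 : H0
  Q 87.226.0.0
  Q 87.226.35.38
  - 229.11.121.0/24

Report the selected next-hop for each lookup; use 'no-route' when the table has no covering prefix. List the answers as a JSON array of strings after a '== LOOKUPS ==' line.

Trace:
  + 229.11.121.0/24 (H3) depth=24
  - 229.11.121.0/24 clear@24
  + 87.226.0.0/16 (H1) depth=16
  + 87.226.3.192/28 (H3) depth=28
  + 229.11.121.208/28 (H1) depth=28
  + 87.226.0.0/22 (H4) depth=22
  + 0.0.0.0/0 (H2) depth=0
  lookup 87.226.0.93: bits 0101011111100010000000 walk d0:H2→d1:-→d2:-→d3:-→d4:-→d5:-→d6:-→d7:-→d8:-→d9:-→d10:-→d11:-→d12:-→d13:-→d14:-→d15:-→d16:H1→d17:-→d18:-→d19:-→d20:-→d21:-→d22:H4 -> H4
  lookup 87.226.0.25: bits 0101011111100010000000 walk d0:H2→d1:-→d2:-→d3:-→d4:-→d5:-→d6:-→d7:-→d8:-→d9:-→d10:-→d11:-→d12:-→d13:-→d14:-→d15:-→d16:H1→d17:-→d18:-→d19:-→d20:-→d21:-→d22:H4 -> H4
  + 229.0.0.0/12 (H0) depth=12
  lookup 170.88.100.103: bits 1 walk d0:H2→d1:- -> H2
  + 0.0.0.0/0 (H1) depth=0
  - 87.226.0.0/22 clear@22
  lookup 229.11.121.208: bits 1110010100001011011110011101 walk d0:H1→d1:-→d2:-→d3:-→d4:-→d5:-→d6:-→d7:-→d8:-→d9:-→d10:-→d11:-→d12:H0→d13:-→d14:-→d15:-→d16:-→d17:-→d18:-→d19:-→d20:-→d21:-→d22:-→d23:-→d24:-→d25:-→d26:-→d27:-→d28:H1 -> H1
  lookup 87.226.0.4: bits 0101011111100010000000 walk d0:H1→d1:-→d2:-→d3:-→d4:-→d5:-→d6:-→d7:-→d8:-→d9:-→d10:-→d11:-→d12:-→d13:-→d14:-→d15:-→d16:H1→d17:-→d18:-→d19:-→d20:-→d21:-→d22:- -> H1
  - 229.11.121.208/28 clear@28
  lookup 229.0.13.192: bits 111001010000 walk d0:H1→d1:-→d2:-→d3:-→d4:-→d5:-→d6:-→d7:-→d8:-→d9:-→d10:-→d11:-→d12:H0 -> H0
  + 229.11.121.0/24 (H0) depth=24
  lookup 87.226.0.0: bits 0101011111100010000000 walk d0:H1→d1:-→d2:-→d3:-→d4:-→d5:-→d6:-→d7:-→d8:-→d9:-→d10:-→d11:-→d12:-→d13:-→d14:-→d15:-→d16:H1→d17:-→d18:-→d19:-→d20:-→d21:-→d22:- -> H1
  lookup 87.226.35.38: bits 010101111110001000 walk d0:H1→d1:-→d2:-→d3:-→d4:-→d5:-→d6:-→d7:-→d8:-→d9:-→d10:-→d11:-→d12:-→d13:-→d14:-→d15:-→d16:H1→d17:-→d18:- -> H1
  - 229.11.121.0/24 clear@24

== LOOKUPS ==
["H4","H4","H2","H1","H1","H0","H1","H1"]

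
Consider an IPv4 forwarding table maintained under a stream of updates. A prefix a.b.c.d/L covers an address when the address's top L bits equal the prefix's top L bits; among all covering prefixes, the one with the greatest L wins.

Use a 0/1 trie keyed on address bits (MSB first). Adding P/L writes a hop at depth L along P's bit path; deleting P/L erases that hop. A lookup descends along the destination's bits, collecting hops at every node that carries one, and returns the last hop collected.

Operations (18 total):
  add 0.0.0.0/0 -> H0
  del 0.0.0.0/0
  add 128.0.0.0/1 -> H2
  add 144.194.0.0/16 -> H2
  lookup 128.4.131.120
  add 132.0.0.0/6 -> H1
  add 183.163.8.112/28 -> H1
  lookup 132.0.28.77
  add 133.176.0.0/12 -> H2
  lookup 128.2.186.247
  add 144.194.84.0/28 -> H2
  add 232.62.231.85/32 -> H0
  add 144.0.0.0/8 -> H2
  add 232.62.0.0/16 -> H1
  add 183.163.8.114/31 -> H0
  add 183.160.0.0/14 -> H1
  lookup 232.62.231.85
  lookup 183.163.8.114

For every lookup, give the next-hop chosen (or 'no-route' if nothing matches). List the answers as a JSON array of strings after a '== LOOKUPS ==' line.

Apply in order:
  + 0.0.0.0/0 (H0) depth=0
  del 0.0.0.0/0 (clear depth 0)
  + 128.0.0.0/1 (H2) depth=1
  + 144.194.0.0/16 (H2) depth=16
  ? 128.4.131.120  path d0:-→d1:H2→d2:-→d3:-  best=H2
  + 132.0.0.0/6 (H1) depth=6
  + 183.163.8.112/28 (H1) depth=28
  ? 132.0.28.77  path d0:-→d1:H2→d2:-→d3:-→d4:-→d5:-→d6:H1  best=H1
  + 133.176.0.0/12 (H2) depth=12
  ? 128.2.186.247  path d0:-→d1:H2→d2:-→d3:-→d4:-→d5:-  best=H2
  + 144.194.84.0/28 (H2) depth=28
  + 232.62.231.85/32 (H0) depth=32
  + 144.0.0.0/8 (H2) depth=8
  + 232.62.0.0/16 (H1) depth=16
  + 183.163.8.114/31 (H0) depth=31
  + 183.160.0.0/14 (H1) depth=14
  ? 232.62.231.85  path d0:-→d1:H2→d2:-→d3:-→d4:-→d5:-→d6:-→d7:-→d8:-→d9:-→d10:-→d11:-→d12:-→d13:-→d14:-→d15:-→d16:H1→d17:-→d18:-→d19:-→d20:-→d21:-→d22:-→d23:-→d24:-→d25:-→d26:-→d27:-→d28:-→d29:-→d30:-→d31:-→d32:H0  best=H0
  ? 183.163.8.114  path d0:-→d1:H2→d2:-→d3:-→d4:-→d5:-→d6:-→d7:-→d8:-→d9:-→d10:-→d11:-→d12:-→d13:-→d14:H1→d15:-→d16:-→d17:-→d18:-→d19:-→d20:-→d21:-→d22:-→d23:-→d24:-→d25:-→d26:-→d27:-→d28:H1→d29:-→d30:-→d31:H0  best=H0

== LOOKUPS ==
["H2","H1","H2","H0","H0"]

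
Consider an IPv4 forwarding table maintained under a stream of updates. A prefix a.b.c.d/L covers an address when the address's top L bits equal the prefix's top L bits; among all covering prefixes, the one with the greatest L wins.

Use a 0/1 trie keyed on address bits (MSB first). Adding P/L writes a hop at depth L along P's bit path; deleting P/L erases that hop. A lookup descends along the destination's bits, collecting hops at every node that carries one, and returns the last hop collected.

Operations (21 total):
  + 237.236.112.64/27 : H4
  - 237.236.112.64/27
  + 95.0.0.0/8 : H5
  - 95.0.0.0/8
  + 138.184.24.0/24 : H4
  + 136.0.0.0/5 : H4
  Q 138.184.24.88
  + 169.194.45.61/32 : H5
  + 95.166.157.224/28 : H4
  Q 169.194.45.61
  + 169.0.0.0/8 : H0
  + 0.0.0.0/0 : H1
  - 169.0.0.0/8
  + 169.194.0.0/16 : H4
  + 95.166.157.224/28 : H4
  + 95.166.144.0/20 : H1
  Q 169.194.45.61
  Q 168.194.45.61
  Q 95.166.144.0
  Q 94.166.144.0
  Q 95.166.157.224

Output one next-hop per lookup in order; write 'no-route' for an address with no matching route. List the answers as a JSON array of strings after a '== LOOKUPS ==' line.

Trace:
  + 237.236.112.64/27 (H4) depth=27
  - 237.236.112.64/27 clear@27
  + 95.0.0.0/8 (H5) depth=8
  - 95.0.0.0/8 clear@8
  + 138.184.24.0/24 (H4) depth=24
  + 136.0.0.0/5 (H4) depth=5
  ? 138.184.24.88  path d0:-→d1:-→d2:-→d3:-→d4:-→d5:H4→d6:-→d7:-→d8:-→d9:-→d10:-→d11:-→d12:-→d13:-→d14:-→d15:-→d16:-→d17:-→d18:-→d19:-→d20:-→d21:-→d22:-→d23:-→d24:H4  best=H4
  + 169.194.45.61/32 (H5) depth=32
  + 95.166.157.224/28 (H4) depth=28
  ? 169.194.45.61  path d0:-→d1:-→d2:-→d3:-→d4:-→d5:-→d6:-→d7:-→d8:-→d9:-→d10:-→d11:-→d12:-→d13:-→d14:-→d15:-→d16:-→d17:-→d18:-→d19:-→d20:-→d21:-→d22:-→d23:-→d24:-→d25:-→d26:-→d27:-→d28:-→d29:-→d30:-→d31:-→d32:H5  best=H5
  + 169.0.0.0/8 (H0) depth=8
  + 0.0.0.0/0 (H1) depth=0
  - 169.0.0.0/8 clear@8
  + 169.194.0.0/16 (H4) depth=16
  + 95.166.157.224/28 (H4) depth=28
  + 95.166.144.0/20 (H1) depth=20
  ? 169.194.45.61  path d0:H1→d1:-→d2:-→d3:-→d4:-→d5:-→d6:-→d7:-→d8:-→d9:-→d10:-→d11:-→d12:-→d13:-→d14:-→d15:-→d16:H4→d17:-→d18:-→d19:-→d20:-→d21:-→d22:-→d23:-→d24:-→d25:-→d26:-→d27:-→d28:-→d29:-→d30:-→d31:-→d32:H5  best=H5
  ? 168.194.45.61  path d0:H1→d1:-→d2:-→d3:-→d4:-→d5:-→d6:-→d7:-  best=H1
  ? 95.166.144.0  path d0:H1→d1:-→d2:-→d3:-→d4:-→d5:-→d6:-→d7:-→d8:-→d9:-→d10:-→d11:-→d12:-→d13:-→d14:-→d15:-→d16:-→d17:-→d18:-→d19:-→d20:H1  best=H1
  ? 94.166.144.0  path d0:H1→d1:-→d2:-→d3:-→d4:-→d5:-→d6:-→d7:-  best=H1
  ? 95.166.157.224  path d0:H1→d1:-→d2:-→d3:-→d4:-→d5:-→d6:-→d7:-→d8:-→d9:-→d10:-→d11:-→d12:-→d13:-→d14:-→d15:-→d16:-→d17:-→d18:-→d19:-→d20:H1→d21:-→d22:-→d23:-→d24:-→d25:-→d26:-→d27:-→d28:H4  best=H4

== LOOKUPS ==
["H4","H5","H5","H1","H1","H1","H4"]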